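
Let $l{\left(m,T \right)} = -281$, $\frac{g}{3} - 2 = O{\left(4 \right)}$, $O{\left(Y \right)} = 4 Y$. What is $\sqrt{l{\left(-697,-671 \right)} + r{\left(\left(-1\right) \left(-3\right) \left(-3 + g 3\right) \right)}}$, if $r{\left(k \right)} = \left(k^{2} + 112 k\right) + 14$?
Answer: $\sqrt{280686} \approx 529.8$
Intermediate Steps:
$g = 54$ ($g = 6 + 3 \cdot 4 \cdot 4 = 6 + 3 \cdot 16 = 6 + 48 = 54$)
$r{\left(k \right)} = 14 + k^{2} + 112 k$
$\sqrt{l{\left(-697,-671 \right)} + r{\left(\left(-1\right) \left(-3\right) \left(-3 + g 3\right) \right)}} = \sqrt{-281 + \left(14 + \left(\left(-1\right) \left(-3\right) \left(-3 + 54 \cdot 3\right)\right)^{2} + 112 \left(-1\right) \left(-3\right) \left(-3 + 54 \cdot 3\right)\right)} = \sqrt{-281 + \left(14 + \left(3 \left(-3 + 162\right)\right)^{2} + 112 \cdot 3 \left(-3 + 162\right)\right)} = \sqrt{-281 + \left(14 + \left(3 \cdot 159\right)^{2} + 112 \cdot 3 \cdot 159\right)} = \sqrt{-281 + \left(14 + 477^{2} + 112 \cdot 477\right)} = \sqrt{-281 + \left(14 + 227529 + 53424\right)} = \sqrt{-281 + 280967} = \sqrt{280686}$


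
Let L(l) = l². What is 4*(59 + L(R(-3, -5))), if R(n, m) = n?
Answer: 272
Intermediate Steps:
4*(59 + L(R(-3, -5))) = 4*(59 + (-3)²) = 4*(59 + 9) = 4*68 = 272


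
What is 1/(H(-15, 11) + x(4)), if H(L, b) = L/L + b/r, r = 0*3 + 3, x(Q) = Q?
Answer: 3/26 ≈ 0.11538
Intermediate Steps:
r = 3 (r = 0 + 3 = 3)
H(L, b) = 1 + b/3 (H(L, b) = L/L + b/3 = 1 + b*(⅓) = 1 + b/3)
1/(H(-15, 11) + x(4)) = 1/((1 + (⅓)*11) + 4) = 1/((1 + 11/3) + 4) = 1/(14/3 + 4) = 1/(26/3) = 3/26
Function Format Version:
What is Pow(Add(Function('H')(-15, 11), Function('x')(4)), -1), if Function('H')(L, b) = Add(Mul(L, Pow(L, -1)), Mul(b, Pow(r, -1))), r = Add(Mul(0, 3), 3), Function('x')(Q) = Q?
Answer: Rational(3, 26) ≈ 0.11538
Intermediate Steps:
r = 3 (r = Add(0, 3) = 3)
Function('H')(L, b) = Add(1, Mul(Rational(1, 3), b)) (Function('H')(L, b) = Add(Mul(L, Pow(L, -1)), Mul(b, Pow(3, -1))) = Add(1, Mul(b, Rational(1, 3))) = Add(1, Mul(Rational(1, 3), b)))
Pow(Add(Function('H')(-15, 11), Function('x')(4)), -1) = Pow(Add(Add(1, Mul(Rational(1, 3), 11)), 4), -1) = Pow(Add(Add(1, Rational(11, 3)), 4), -1) = Pow(Add(Rational(14, 3), 4), -1) = Pow(Rational(26, 3), -1) = Rational(3, 26)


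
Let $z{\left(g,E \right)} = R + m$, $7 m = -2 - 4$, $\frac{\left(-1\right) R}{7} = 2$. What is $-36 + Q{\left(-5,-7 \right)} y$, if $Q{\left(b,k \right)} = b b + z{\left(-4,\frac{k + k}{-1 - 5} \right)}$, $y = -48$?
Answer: $- \frac{3660}{7} \approx -522.86$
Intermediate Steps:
$R = -14$ ($R = \left(-7\right) 2 = -14$)
$m = - \frac{6}{7}$ ($m = \frac{-2 - 4}{7} = \frac{1}{7} \left(-6\right) = - \frac{6}{7} \approx -0.85714$)
$z{\left(g,E \right)} = - \frac{104}{7}$ ($z{\left(g,E \right)} = -14 - \frac{6}{7} = - \frac{104}{7}$)
$Q{\left(b,k \right)} = - \frac{104}{7} + b^{2}$ ($Q{\left(b,k \right)} = b b - \frac{104}{7} = b^{2} - \frac{104}{7} = - \frac{104}{7} + b^{2}$)
$-36 + Q{\left(-5,-7 \right)} y = -36 + \left(- \frac{104}{7} + \left(-5\right)^{2}\right) \left(-48\right) = -36 + \left(- \frac{104}{7} + 25\right) \left(-48\right) = -36 + \frac{71}{7} \left(-48\right) = -36 - \frac{3408}{7} = - \frac{3660}{7}$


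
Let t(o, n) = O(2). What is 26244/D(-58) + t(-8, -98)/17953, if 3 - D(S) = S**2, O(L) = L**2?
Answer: -471145088/60340033 ≈ -7.8082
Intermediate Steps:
t(o, n) = 4 (t(o, n) = 2**2 = 4)
D(S) = 3 - S**2
26244/D(-58) + t(-8, -98)/17953 = 26244/(3 - 1*(-58)**2) + 4/17953 = 26244/(3 - 1*3364) + 4*(1/17953) = 26244/(3 - 3364) + 4/17953 = 26244/(-3361) + 4/17953 = 26244*(-1/3361) + 4/17953 = -26244/3361 + 4/17953 = -471145088/60340033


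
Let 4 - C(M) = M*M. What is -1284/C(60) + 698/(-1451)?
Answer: -161731/1304449 ≈ -0.12398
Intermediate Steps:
C(M) = 4 - M² (C(M) = 4 - M*M = 4 - M²)
-1284/C(60) + 698/(-1451) = -1284/(4 - 1*60²) + 698/(-1451) = -1284/(4 - 1*3600) + 698*(-1/1451) = -1284/(4 - 3600) - 698/1451 = -1284/(-3596) - 698/1451 = -1284*(-1/3596) - 698/1451 = 321/899 - 698/1451 = -161731/1304449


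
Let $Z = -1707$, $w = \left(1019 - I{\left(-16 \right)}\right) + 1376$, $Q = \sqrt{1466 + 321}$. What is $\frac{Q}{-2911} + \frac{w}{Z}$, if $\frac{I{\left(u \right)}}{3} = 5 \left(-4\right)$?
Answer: $- \frac{2455}{1707} - \frac{\sqrt{1787}}{2911} \approx -1.4527$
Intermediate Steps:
$I{\left(u \right)} = -60$ ($I{\left(u \right)} = 3 \cdot 5 \left(-4\right) = 3 \left(-20\right) = -60$)
$Q = \sqrt{1787} \approx 42.273$
$w = 2455$ ($w = \left(1019 - -60\right) + 1376 = \left(1019 + 60\right) + 1376 = 1079 + 1376 = 2455$)
$\frac{Q}{-2911} + \frac{w}{Z} = \frac{\sqrt{1787}}{-2911} + \frac{2455}{-1707} = \sqrt{1787} \left(- \frac{1}{2911}\right) + 2455 \left(- \frac{1}{1707}\right) = - \frac{\sqrt{1787}}{2911} - \frac{2455}{1707} = - \frac{2455}{1707} - \frac{\sqrt{1787}}{2911}$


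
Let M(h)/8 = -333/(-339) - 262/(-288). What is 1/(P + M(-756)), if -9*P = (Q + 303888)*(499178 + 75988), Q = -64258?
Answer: -2034/31148908428293 ≈ -6.5299e-11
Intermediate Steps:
M(h) = 30787/2034 (M(h) = 8*(-333/(-339) - 262/(-288)) = 8*(-333*(-1/339) - 262*(-1/288)) = 8*(111/113 + 131/144) = 8*(30787/16272) = 30787/2034)
P = -45942342860/3 (P = -(-64258 + 303888)*(499178 + 75988)/9 = -239630*575166/9 = -⅑*137827028580 = -45942342860/3 ≈ -1.5314e+10)
1/(P + M(-756)) = 1/(-45942342860/3 + 30787/2034) = 1/(-31148908428293/2034) = -2034/31148908428293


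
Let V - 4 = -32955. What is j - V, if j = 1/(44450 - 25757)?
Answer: 615953044/18693 ≈ 32951.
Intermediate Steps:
V = -32951 (V = 4 - 32955 = -32951)
j = 1/18693 ≈ 5.3496e-5
j - V = 1/18693 - 1*(-32951) = 1/18693 + 32951 = 615953044/18693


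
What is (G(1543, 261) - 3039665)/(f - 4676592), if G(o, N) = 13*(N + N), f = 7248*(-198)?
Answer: 3032879/6111696 ≈ 0.49624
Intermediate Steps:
f = -1435104
G(o, N) = 26*N (G(o, N) = 13*(2*N) = 26*N)
(G(1543, 261) - 3039665)/(f - 4676592) = (26*261 - 3039665)/(-1435104 - 4676592) = (6786 - 3039665)/(-6111696) = -3032879*(-1/6111696) = 3032879/6111696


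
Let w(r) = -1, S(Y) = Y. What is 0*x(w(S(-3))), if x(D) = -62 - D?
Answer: 0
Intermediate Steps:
0*x(w(S(-3))) = 0*(-62 - 1*(-1)) = 0*(-62 + 1) = 0*(-61) = 0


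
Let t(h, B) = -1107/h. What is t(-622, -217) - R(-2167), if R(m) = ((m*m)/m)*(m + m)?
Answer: -5841684809/622 ≈ -9.3918e+6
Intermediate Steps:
R(m) = 2*m² (R(m) = (m²/m)*(2*m) = m*(2*m) = 2*m²)
t(-622, -217) - R(-2167) = -1107/(-622) - 2*(-2167)² = -1107*(-1/622) - 2*4695889 = 1107/622 - 1*9391778 = 1107/622 - 9391778 = -5841684809/622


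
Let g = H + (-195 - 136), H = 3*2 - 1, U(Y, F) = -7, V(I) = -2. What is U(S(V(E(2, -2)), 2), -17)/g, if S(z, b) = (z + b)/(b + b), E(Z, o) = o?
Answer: 7/326 ≈ 0.021472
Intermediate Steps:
S(z, b) = (b + z)/(2*b) (S(z, b) = (b + z)/((2*b)) = (b + z)*(1/(2*b)) = (b + z)/(2*b))
H = 5 (H = 6 - 1 = 5)
g = -326 (g = 5 + (-195 - 136) = 5 - 331 = -326)
U(S(V(E(2, -2)), 2), -17)/g = -7/(-326) = -7*(-1/326) = 7/326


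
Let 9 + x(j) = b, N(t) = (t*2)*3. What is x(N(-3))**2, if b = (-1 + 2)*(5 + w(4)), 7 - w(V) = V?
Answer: 1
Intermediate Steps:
w(V) = 7 - V
N(t) = 6*t (N(t) = (2*t)*3 = 6*t)
b = 8 (b = (-1 + 2)*(5 + (7 - 1*4)) = 1*(5 + (7 - 4)) = 1*(5 + 3) = 1*8 = 8)
x(j) = -1 (x(j) = -9 + 8 = -1)
x(N(-3))**2 = (-1)**2 = 1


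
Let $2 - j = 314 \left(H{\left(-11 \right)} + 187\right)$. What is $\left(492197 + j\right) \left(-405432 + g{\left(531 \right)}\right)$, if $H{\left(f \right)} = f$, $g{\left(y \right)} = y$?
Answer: $-176915418435$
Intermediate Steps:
$j = -55262$ ($j = 2 - 314 \left(-11 + 187\right) = 2 - 314 \cdot 176 = 2 - 55264 = -55262$)
$\left(492197 + j\right) \left(-405432 + g{\left(531 \right)}\right) = \left(492197 - 55262\right) \left(-405432 + 531\right) = 436935 \left(-404901\right) = -176915418435$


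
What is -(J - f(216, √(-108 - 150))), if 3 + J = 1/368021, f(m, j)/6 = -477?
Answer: -1052172040/368021 ≈ -2859.0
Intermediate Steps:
f(m, j) = -2862 (f(m, j) = 6*(-477) = -2862)
J = -1104062/368021 (J = -3 + 1/368021 = -1104062/368021 ≈ -3.0000)
-(J - f(216, √(-108 - 150))) = -(-1104062/368021 - 1*(-2862)) = -(-1104062/368021 + 2862) = -1*1052172040/368021 = -1052172040/368021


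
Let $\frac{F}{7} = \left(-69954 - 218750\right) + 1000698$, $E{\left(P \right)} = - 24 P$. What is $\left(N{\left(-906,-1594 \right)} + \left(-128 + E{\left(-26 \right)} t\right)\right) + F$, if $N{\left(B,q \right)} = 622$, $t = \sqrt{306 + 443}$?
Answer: $4984452 + 624 \sqrt{749} \approx 5.0015 \cdot 10^{6}$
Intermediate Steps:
$t = \sqrt{749} \approx 27.368$
$F = 4983958$ ($F = 7 \left(\left(-69954 - 218750\right) + 1000698\right) = 7 \left(-288704 + 1000698\right) = 7 \cdot 711994 = 4983958$)
$\left(N{\left(-906,-1594 \right)} + \left(-128 + E{\left(-26 \right)} t\right)\right) + F = \left(622 - \left(128 - \left(-24\right) \left(-26\right) \sqrt{749}\right)\right) + 4983958 = \left(622 - \left(128 - 624 \sqrt{749}\right)\right) + 4983958 = \left(494 + 624 \sqrt{749}\right) + 4983958 = 4984452 + 624 \sqrt{749}$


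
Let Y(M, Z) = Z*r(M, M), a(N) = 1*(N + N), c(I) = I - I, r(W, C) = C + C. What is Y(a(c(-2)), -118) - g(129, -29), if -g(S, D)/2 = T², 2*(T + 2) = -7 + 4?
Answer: 49/2 ≈ 24.500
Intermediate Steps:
r(W, C) = 2*C
T = -7/2 (T = -2 + (-7 + 4)/2 = -2 + (½)*(-3) = -2 - 3/2 = -7/2 ≈ -3.5000)
c(I) = 0
a(N) = 2*N (a(N) = 1*(2*N) = 2*N)
g(S, D) = -49/2 (g(S, D) = -2*(-7/2)² = -2*49/4 = -49/2)
Y(M, Z) = 2*M*Z (Y(M, Z) = Z*(2*M) = 2*M*Z)
Y(a(c(-2)), -118) - g(129, -29) = 2*(2*0)*(-118) - 1*(-49/2) = 2*0*(-118) + 49/2 = 0 + 49/2 = 49/2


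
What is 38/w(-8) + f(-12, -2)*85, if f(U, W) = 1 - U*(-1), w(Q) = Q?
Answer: -3759/4 ≈ -939.75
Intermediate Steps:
f(U, W) = 1 + U
38/w(-8) + f(-12, -2)*85 = 38/(-8) + (1 - 12)*85 = 38*(-1/8) - 11*85 = -19/4 - 935 = -3759/4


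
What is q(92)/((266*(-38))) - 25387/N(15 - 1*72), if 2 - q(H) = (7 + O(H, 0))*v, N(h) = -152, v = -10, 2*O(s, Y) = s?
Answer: 25379/152 ≈ 166.97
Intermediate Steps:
O(s, Y) = s/2
q(H) = 72 + 5*H (q(H) = 2 - (7 + H/2)*(-10) = 2 - (-70 - 5*H) = 2 + (70 + 5*H) = 72 + 5*H)
q(92)/((266*(-38))) - 25387/N(15 - 1*72) = (72 + 5*92)/((266*(-38))) - 25387/(-152) = (72 + 460)/(-10108) - 25387*(-1/152) = 532*(-1/10108) + 25387/152 = -1/19 + 25387/152 = 25379/152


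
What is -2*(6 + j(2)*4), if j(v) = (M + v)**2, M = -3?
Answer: -20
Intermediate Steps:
j(v) = (-3 + v)**2
-2*(6 + j(2)*4) = -2*(6 + (-3 + 2)**2*4) = -2*(6 + (-1)**2*4) = -2*(6 + 1*4) = -2*(6 + 4) = -2*10 = -20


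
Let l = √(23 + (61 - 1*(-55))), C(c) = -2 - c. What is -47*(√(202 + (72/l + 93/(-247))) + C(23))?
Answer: 1175 - 47*√(237664664887 + 610578072*√139)/34333 ≈ 497.60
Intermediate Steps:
l = √139 (l = √(23 + (61 + 55)) = √(23 + 116) = √139 ≈ 11.790)
-47*(√(202 + (72/l + 93/(-247))) + C(23)) = -47*(√(202 + (72/(√139) + 93/(-247))) + (-2 - 1*23)) = -47*(√(202 + (72*(√139/139) + 93*(-1/247))) + (-2 - 23)) = -47*(√(202 + (72*√139/139 - 93/247)) - 25) = -47*(√(202 + (-93/247 + 72*√139/139)) - 25) = -47*(√(49801/247 + 72*√139/139) - 25) = -47*(-25 + √(49801/247 + 72*√139/139)) = 1175 - 47*√(49801/247 + 72*√139/139)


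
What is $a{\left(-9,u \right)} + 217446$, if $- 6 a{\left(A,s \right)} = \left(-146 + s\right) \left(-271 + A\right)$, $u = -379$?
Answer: $192946$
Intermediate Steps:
$a{\left(A,s \right)} = - \frac{\left(-271 + A\right) \left(-146 + s\right)}{6}$ ($a{\left(A,s \right)} = - \frac{\left(-146 + s\right) \left(-271 + A\right)}{6} = - \frac{\left(-271 + A\right) \left(-146 + s\right)}{6}$)
$a{\left(-9,u \right)} + 217446 = \left(- \frac{19783}{3} + \frac{73}{3} \left(-9\right) + \frac{271}{6} \left(-379\right) - \left(- \frac{3}{2}\right) \left(-379\right)\right) + 217446 = \left(- \frac{19783}{3} - 219 - \frac{102709}{6} - \frac{1137}{2}\right) + 217446 = -24500 + 217446 = 192946$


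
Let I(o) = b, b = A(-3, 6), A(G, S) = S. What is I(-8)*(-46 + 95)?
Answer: 294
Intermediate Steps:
b = 6
I(o) = 6
I(-8)*(-46 + 95) = 6*(-46 + 95) = 6*49 = 294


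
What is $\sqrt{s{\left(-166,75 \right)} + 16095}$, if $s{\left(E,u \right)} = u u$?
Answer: $2 \sqrt{5430} \approx 147.38$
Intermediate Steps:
$s{\left(E,u \right)} = u^{2}$
$\sqrt{s{\left(-166,75 \right)} + 16095} = \sqrt{75^{2} + 16095} = \sqrt{5625 + 16095} = \sqrt{21720} = 2 \sqrt{5430}$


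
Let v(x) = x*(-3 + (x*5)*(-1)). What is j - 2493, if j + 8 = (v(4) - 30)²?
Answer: 12383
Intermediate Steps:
v(x) = x*(-3 - 5*x) (v(x) = x*(-3 + (5*x)*(-1)) = x*(-3 - 5*x))
j = 14876 (j = -8 + (-1*4*(3 + 5*4) - 30)² = -8 + (-1*4*(3 + 20) - 30)² = -8 + (-1*4*23 - 30)² = -8 + (-92 - 30)² = -8 + (-122)² = -8 + 14884 = 14876)
j - 2493 = 14876 - 2493 = 12383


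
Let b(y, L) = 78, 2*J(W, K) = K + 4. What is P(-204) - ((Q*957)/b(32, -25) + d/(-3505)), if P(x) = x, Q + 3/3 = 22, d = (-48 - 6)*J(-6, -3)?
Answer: -42071217/91130 ≈ -461.66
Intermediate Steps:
J(W, K) = 2 + K/2 (J(W, K) = (K + 4)/2 = (4 + K)/2 = 2 + K/2)
d = -27 (d = (-48 - 6)*(2 + (1/2)*(-3)) = -54*(2 - 3/2) = -54*1/2 = -27)
Q = 21 (Q = -1 + 22 = 21)
P(-204) - ((Q*957)/b(32, -25) + d/(-3505)) = -204 - ((21*957)/78 - 27/(-3505)) = -204 - (20097*(1/78) - 27*(-1/3505)) = -204 - (6699/26 + 27/3505) = -204 - 1*23480697/91130 = -204 - 23480697/91130 = -42071217/91130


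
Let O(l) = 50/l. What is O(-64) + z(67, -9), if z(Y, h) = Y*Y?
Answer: 143623/32 ≈ 4488.2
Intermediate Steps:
z(Y, h) = Y²
O(-64) + z(67, -9) = 50/(-64) + 67² = 50*(-1/64) + 4489 = -25/32 + 4489 = 143623/32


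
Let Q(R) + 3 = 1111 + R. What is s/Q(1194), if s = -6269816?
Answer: -3134908/1151 ≈ -2723.6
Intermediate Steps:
Q(R) = 1108 + R (Q(R) = -3 + (1111 + R) = 1108 + R)
s/Q(1194) = -6269816/(1108 + 1194) = -6269816/2302 = -6269816*1/2302 = -3134908/1151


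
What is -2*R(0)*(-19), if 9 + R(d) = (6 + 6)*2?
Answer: 570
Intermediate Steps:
R(d) = 15 (R(d) = -9 + (6 + 6)*2 = -9 + 12*2 = -9 + 24 = 15)
-2*R(0)*(-19) = -2*15*(-19) = -30*(-19) = 570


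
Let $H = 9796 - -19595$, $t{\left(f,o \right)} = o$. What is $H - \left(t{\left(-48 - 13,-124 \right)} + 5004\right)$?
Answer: $24511$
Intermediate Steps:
$H = 29391$ ($H = 9796 + 19595 = 29391$)
$H - \left(t{\left(-48 - 13,-124 \right)} + 5004\right) = 29391 - \left(-124 + 5004\right) = 29391 - 4880 = 24511$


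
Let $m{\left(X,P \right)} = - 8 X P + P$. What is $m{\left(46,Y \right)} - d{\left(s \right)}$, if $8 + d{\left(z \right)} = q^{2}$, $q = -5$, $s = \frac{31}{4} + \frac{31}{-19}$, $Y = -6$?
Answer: $2185$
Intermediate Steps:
$m{\left(X,P \right)} = P - 8 P X$ ($m{\left(X,P \right)} = - 8 P X + P = P - 8 P X$)
$s = \frac{465}{76}$ ($s = 31 \cdot \frac{1}{4} + 31 \left(- \frac{1}{19}\right) = \frac{31}{4} - \frac{31}{19} = \frac{465}{76} \approx 6.1184$)
$d{\left(z \right)} = 17$ ($d{\left(z \right)} = -8 + \left(-5\right)^{2} = -8 + 25 = 17$)
$m{\left(46,Y \right)} - d{\left(s \right)} = - 6 \left(1 - 368\right) - 17 = \left(-6\right) \left(-367\right) - 17 = 2202 - 17 = 2185$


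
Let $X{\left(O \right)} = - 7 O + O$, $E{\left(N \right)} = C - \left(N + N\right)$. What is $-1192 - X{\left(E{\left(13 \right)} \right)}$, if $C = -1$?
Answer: $-1354$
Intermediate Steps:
$E{\left(N \right)} = -1 - 2 N$ ($E{\left(N \right)} = -1 - \left(N + N\right) = -1 - 2 N$)
$X{\left(O \right)} = - 6 O$
$-1192 - X{\left(E{\left(13 \right)} \right)} = -1192 - - 6 \left(-1 - 26\right) = -1192 - \left(-6\right) \left(-27\right) = -1192 - 162 = -1354$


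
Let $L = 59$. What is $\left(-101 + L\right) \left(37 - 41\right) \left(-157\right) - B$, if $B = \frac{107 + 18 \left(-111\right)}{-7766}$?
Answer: $- \frac{204837907}{7766} \approx -26376.0$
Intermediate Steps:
$B = \frac{1891}{7766}$ ($B = \left(107 - 1998\right) \left(- \frac{1}{7766}\right) = \left(-1891\right) \left(- \frac{1}{7766}\right) = \frac{1891}{7766} \approx 0.2435$)
$\left(-101 + L\right) \left(37 - 41\right) \left(-157\right) - B = \left(-101 + 59\right) \left(37 - 41\right) \left(-157\right) - \frac{1891}{7766} = \left(-42\right) \left(-4\right) \left(-157\right) - \frac{1891}{7766} = 168 \left(-157\right) - \frac{1891}{7766} = -26376 - \frac{1891}{7766} = - \frac{204837907}{7766}$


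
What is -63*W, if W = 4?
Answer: -252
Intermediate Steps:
-63*W = -63*4 = -252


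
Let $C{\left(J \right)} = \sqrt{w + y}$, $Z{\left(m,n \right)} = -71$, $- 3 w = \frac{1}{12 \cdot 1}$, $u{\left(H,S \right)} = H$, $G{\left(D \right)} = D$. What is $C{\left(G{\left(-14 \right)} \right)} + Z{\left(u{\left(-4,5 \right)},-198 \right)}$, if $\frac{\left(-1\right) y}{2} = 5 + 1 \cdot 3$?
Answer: $-71 + \frac{i \sqrt{577}}{6} \approx -71.0 + 4.0035 i$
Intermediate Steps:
$w = - \frac{1}{36}$ ($w = - \frac{1}{3 \cdot 12 \cdot 1} = - \frac{1}{3 \cdot 12} = \left(- \frac{1}{3}\right) \frac{1}{12} = - \frac{1}{36} \approx -0.027778$)
$y = -16$ ($y = - 2 \left(5 + 1 \cdot 3\right) = - 2 \left(5 + 3\right) = \left(-2\right) 8 = -16$)
$C{\left(J \right)} = \frac{i \sqrt{577}}{6}$ ($C{\left(J \right)} = \sqrt{- \frac{1}{36} - 16} = \sqrt{- \frac{577}{36}} = \frac{i \sqrt{577}}{6}$)
$C{\left(G{\left(-14 \right)} \right)} + Z{\left(u{\left(-4,5 \right)},-198 \right)} = \frac{i \sqrt{577}}{6} - 71 = -71 + \frac{i \sqrt{577}}{6}$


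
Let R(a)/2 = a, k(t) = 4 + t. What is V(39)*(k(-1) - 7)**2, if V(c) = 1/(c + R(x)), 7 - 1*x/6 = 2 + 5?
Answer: 16/39 ≈ 0.41026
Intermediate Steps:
x = 0 (x = 42 - 6*(2 + 5) = 42 - 6*7 = 42 - 42 = 0)
R(a) = 2*a
V(c) = 1/c (V(c) = 1/(c + 2*0) = 1/(c + 0) = 1/c)
V(39)*(k(-1) - 7)**2 = ((4 - 1) - 7)**2/39 = (3 - 7)**2/39 = (1/39)*(-4)**2 = (1/39)*16 = 16/39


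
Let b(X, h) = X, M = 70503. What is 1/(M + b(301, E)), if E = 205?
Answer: 1/70804 ≈ 1.4123e-5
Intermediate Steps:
1/(M + b(301, E)) = 1/(70503 + 301) = 1/70804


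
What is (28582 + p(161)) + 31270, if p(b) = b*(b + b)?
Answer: 111694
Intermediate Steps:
p(b) = 2*b**2 (p(b) = b*(2*b) = 2*b**2)
(28582 + p(161)) + 31270 = (28582 + 2*161**2) + 31270 = (28582 + 2*25921) + 31270 = (28582 + 51842) + 31270 = 80424 + 31270 = 111694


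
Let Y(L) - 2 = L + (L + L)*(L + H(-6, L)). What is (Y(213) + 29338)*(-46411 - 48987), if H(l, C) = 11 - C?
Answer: -3266332122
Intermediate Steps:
Y(L) = 2 + 23*L (Y(L) = 2 + (L + (L + L)*(L + (11 - L))) = 2 + (L + (2*L)*11) = 2 + (L + 22*L) = 2 + 23*L)
(Y(213) + 29338)*(-46411 - 48987) = ((2 + 23*213) + 29338)*(-46411 - 48987) = ((2 + 4899) + 29338)*(-95398) = (4901 + 29338)*(-95398) = 34239*(-95398) = -3266332122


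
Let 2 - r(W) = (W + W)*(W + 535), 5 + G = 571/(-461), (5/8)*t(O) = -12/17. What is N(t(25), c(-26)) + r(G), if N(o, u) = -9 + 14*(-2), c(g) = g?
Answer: 1394663533/212521 ≈ 6562.5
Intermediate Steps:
t(O) = -96/85 (t(O) = 8*(-12/17)/5 = 8*(-12*1/17)/5 = (8/5)*(-12/17) = -96/85)
N(o, u) = -37 (N(o, u) = -9 - 28 = -37)
G = -2876/461 (G = -5 + 571/(-461) = -5 + 571*(-1/461) = -5 - 571/461 = -2876/461 ≈ -6.2386)
r(W) = 2 - 2*W*(535 + W) (r(W) = 2 - (W + W)*(W + 535) = 2 - 2*W*(535 + W))
N(t(25), c(-26)) + r(G) = -37 + (2 - 1070*(-2876/461) - 2*(-2876/461)²) = -37 + (2 + 3077320/461 - 2*8271376/212521) = -37 + (2 + 3077320/461 - 16542752/212521) = -37 + 1402526810/212521 = 1394663533/212521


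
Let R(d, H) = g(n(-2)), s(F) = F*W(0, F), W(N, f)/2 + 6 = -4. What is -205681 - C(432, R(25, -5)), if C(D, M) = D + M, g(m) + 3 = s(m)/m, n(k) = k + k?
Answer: -206090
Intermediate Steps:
W(N, f) = -20 (W(N, f) = -12 + 2*(-4) = -12 - 8 = -20)
n(k) = 2*k
s(F) = -20*F (s(F) = F*(-20) = -20*F)
g(m) = -23 (g(m) = -3 + (-20*m)/m = -3 - 20 = -23)
R(d, H) = -23
-205681 - C(432, R(25, -5)) = -205681 - (432 - 23) = -205681 - 1*409 = -205681 - 409 = -206090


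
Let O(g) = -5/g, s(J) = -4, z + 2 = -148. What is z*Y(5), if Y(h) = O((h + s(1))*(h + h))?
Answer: 75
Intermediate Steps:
z = -150 (z = -2 - 148 = -150)
Y(h) = -5/(2*h*(-4 + h)) (Y(h) = -5*1/((h - 4)*(h + h)) = -5*1/(2*h*(-4 + h)) = -5/(2*h*(-4 + h)))
z*Y(5) = -(-375)/(5*(-4 + 5)) = -(-375)/(5*1) = -(-375)/5 = -150*(-½) = 75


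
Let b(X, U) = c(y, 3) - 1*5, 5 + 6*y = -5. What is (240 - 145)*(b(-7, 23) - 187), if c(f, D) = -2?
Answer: -18430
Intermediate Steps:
y = -5/3 (y = -⅚ + (⅙)*(-5) = -⅚ - ⅚ = -5/3 ≈ -1.6667)
b(X, U) = -7 (b(X, U) = -2 - 1*5 = -2 - 5 = -7)
(240 - 145)*(b(-7, 23) - 187) = (240 - 145)*(-7 - 187) = 95*(-194) = -18430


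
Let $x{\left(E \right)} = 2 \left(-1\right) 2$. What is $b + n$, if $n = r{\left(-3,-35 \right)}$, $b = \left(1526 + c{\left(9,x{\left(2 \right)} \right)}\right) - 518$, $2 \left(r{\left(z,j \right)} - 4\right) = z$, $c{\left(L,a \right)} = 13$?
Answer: $\frac{2047}{2} \approx 1023.5$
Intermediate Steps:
$x{\left(E \right)} = -4$ ($x{\left(E \right)} = \left(-2\right) 2 = -4$)
$r{\left(z,j \right)} = 4 + \frac{z}{2}$
$b = 1021$ ($b = \left(1526 + 13\right) - 518 = 1539 - 518 = 1021$)
$n = \frac{5}{2}$ ($n = 4 + \frac{1}{2} \left(-3\right) = 4 - \frac{3}{2} = \frac{5}{2} \approx 2.5$)
$b + n = 1021 + \frac{5}{2} = \frac{2047}{2}$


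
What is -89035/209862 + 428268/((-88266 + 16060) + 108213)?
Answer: 86671295771/7556501034 ≈ 11.470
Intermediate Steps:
-89035/209862 + 428268/((-88266 + 16060) + 108213) = -89035*1/209862 + 428268/(-72206 + 108213) = -89035/209862 + 428268/36007 = 86671295771/7556501034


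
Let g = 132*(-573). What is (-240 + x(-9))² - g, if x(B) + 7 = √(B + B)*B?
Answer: 135187 + 13338*I*√2 ≈ 1.3519e+5 + 18863.0*I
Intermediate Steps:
g = -75636
x(B) = -7 + √2*B^(3/2) (x(B) = -7 + √(B + B)*B = -7 + √(2*B)*B = -7 + (√2*√B)*B = -7 + √2*B^(3/2))
(-240 + x(-9))² - g = (-240 + (-7 + √2*(-9)^(3/2)))² - 1*(-75636) = (-240 + (-7 + √2*(-27*I)))² + 75636 = (-240 + (-7 - 27*I*√2))² + 75636 = (-247 - 27*I*√2)² + 75636 = 75636 + (-247 - 27*I*√2)²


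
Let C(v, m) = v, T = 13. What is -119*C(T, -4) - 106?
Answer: -1653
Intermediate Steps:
-119*C(T, -4) - 106 = -119*13 - 106 = -1547 - 106 = -1653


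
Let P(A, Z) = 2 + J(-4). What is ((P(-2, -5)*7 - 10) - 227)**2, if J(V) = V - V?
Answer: 49729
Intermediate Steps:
J(V) = 0
P(A, Z) = 2 (P(A, Z) = 2 + 0 = 2)
((P(-2, -5)*7 - 10) - 227)**2 = ((2*7 - 10) - 227)**2 = ((14 - 10) - 227)**2 = (4 - 227)**2 = (-223)**2 = 49729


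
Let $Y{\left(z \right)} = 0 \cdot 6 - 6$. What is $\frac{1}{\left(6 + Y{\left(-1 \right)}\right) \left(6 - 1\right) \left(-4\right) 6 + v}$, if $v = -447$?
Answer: $- \frac{1}{447} \approx -0.0022371$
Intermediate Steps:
$Y{\left(z \right)} = -6$ ($Y{\left(z \right)} = 0 - 6 = -6$)
$\frac{1}{\left(6 + Y{\left(-1 \right)}\right) \left(6 - 1\right) \left(-4\right) 6 + v} = \frac{1}{\left(6 - 6\right) \left(6 - 1\right) \left(-4\right) 6 - 447} = \frac{1}{0 \cdot 5 \left(-4\right) 6 - 447} = \frac{1}{0 \left(-4\right) 6 - 447} = \frac{1}{0 \cdot 6 - 447} = \frac{1}{0 - 447} = \frac{1}{-447} = - \frac{1}{447}$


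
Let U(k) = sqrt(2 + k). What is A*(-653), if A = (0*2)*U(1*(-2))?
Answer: 0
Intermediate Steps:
A = 0 (A = (0*2)*sqrt(2 + 1*(-2)) = 0*sqrt(2 - 2) = 0*sqrt(0) = 0*0 = 0)
A*(-653) = 0*(-653) = 0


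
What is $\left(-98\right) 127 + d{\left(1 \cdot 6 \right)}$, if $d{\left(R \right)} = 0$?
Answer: $-12446$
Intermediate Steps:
$\left(-98\right) 127 + d{\left(1 \cdot 6 \right)} = \left(-98\right) 127 + 0 = -12446 + 0 = -12446$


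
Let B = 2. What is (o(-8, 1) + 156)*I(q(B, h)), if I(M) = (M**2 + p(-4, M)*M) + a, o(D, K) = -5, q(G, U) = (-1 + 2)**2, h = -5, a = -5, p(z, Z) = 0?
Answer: -604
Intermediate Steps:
q(G, U) = 1 (q(G, U) = 1**2 = 1)
I(M) = -5 + M**2 (I(M) = (M**2 + 0*M) - 5 = (M**2 + 0) - 5 = M**2 - 5 = -5 + M**2)
(o(-8, 1) + 156)*I(q(B, h)) = (-5 + 156)*(-5 + 1**2) = 151*(-5 + 1) = 151*(-4) = -604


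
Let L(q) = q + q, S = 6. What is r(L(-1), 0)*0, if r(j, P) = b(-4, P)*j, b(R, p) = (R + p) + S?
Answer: 0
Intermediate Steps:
L(q) = 2*q
b(R, p) = 6 + R + p (b(R, p) = (R + p) + 6 = 6 + R + p)
r(j, P) = j*(2 + P) (r(j, P) = (6 - 4 + P)*j = (2 + P)*j = j*(2 + P))
r(L(-1), 0)*0 = ((2*(-1))*(2 + 0))*0 = -2*2*0 = -4*0 = 0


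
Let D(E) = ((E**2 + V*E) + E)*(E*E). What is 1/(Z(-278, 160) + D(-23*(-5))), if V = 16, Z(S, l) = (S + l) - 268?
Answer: 1/200755114 ≈ 4.9812e-9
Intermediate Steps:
Z(S, l) = -268 + S + l
D(E) = E**2*(E**2 + 17*E) (D(E) = ((E**2 + 16*E) + E)*(E*E) = (E**2 + 17*E)*E**2 = E**2*(E**2 + 17*E))
1/(Z(-278, 160) + D(-23*(-5))) = 1/((-268 - 278 + 160) + (-23*(-5))**3*(17 - 23*(-5))) = 1/(-386 + 115**3*(17 + 115)) = 1/(-386 + 1520875*132) = 1/(-386 + 200755500) = 1/200755114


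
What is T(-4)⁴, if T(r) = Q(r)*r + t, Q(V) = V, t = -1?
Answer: 50625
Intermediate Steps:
T(r) = -1 + r² (T(r) = r*r - 1 = r² - 1 = -1 + r²)
T(-4)⁴ = (-1 + (-4)²)⁴ = (-1 + 16)⁴ = 15⁴ = 50625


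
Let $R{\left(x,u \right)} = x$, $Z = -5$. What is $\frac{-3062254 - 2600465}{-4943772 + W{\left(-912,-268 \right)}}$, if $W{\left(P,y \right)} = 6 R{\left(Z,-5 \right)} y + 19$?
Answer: $\frac{5662719}{4935713} \approx 1.1473$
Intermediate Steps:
$W{\left(P,y \right)} = 19 - 30 y$ ($W{\left(P,y \right)} = 6 \left(-5\right) y + 19 = - 30 y + 19 = 19 - 30 y$)
$\frac{-3062254 - 2600465}{-4943772 + W{\left(-912,-268 \right)}} = \frac{-3062254 - 2600465}{-4943772 + \left(19 - -8040\right)} = - \frac{5662719}{-4943772 + \left(19 + 8040\right)} = - \frac{5662719}{-4943772 + 8059} = - \frac{5662719}{-4935713} = \left(-5662719\right) \left(- \frac{1}{4935713}\right) = \frac{5662719}{4935713}$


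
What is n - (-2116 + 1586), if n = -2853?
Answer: -2323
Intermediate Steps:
n - (-2116 + 1586) = -2853 - (-2116 + 1586) = -2853 - 1*(-530) = -2853 + 530 = -2323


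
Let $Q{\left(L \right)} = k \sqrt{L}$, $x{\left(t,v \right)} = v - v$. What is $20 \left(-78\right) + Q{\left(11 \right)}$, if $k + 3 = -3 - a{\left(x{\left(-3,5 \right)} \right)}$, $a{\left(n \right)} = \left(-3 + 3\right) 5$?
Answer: $-1560 - 6 \sqrt{11} \approx -1579.9$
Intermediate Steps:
$x{\left(t,v \right)} = 0$
$a{\left(n \right)} = 0$ ($a{\left(n \right)} = 0 \cdot 5 = 0$)
$k = -6$ ($k = -3 - 3 = -6$)
$Q{\left(L \right)} = - 6 \sqrt{L}$
$20 \left(-78\right) + Q{\left(11 \right)} = 20 \left(-78\right) - 6 \sqrt{11} = -1560 - 6 \sqrt{11}$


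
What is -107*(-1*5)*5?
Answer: 2675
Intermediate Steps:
-107*(-1*5)*5 = -(-535)*5 = -107*(-25) = 2675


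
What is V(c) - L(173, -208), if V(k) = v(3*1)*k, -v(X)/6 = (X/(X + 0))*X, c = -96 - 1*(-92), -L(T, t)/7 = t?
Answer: -1384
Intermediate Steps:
L(T, t) = -7*t
c = -4 (c = -96 + 92 = -4)
v(X) = -6*X (v(X) = -6*X/(X + 0)*X = -6*X/X*X = -6*X)
V(k) = -18*k (V(k) = (-18)*k = (-6*3)*k = -18*k)
V(c) - L(173, -208) = -18*(-4) - (-7)*(-208) = 72 - 1*1456 = 72 - 1456 = -1384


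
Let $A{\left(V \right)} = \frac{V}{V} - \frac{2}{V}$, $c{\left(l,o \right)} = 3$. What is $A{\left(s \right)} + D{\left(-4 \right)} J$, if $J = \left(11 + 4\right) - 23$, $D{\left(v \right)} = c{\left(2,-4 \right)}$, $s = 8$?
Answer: $- \frac{93}{4} \approx -23.25$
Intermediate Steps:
$D{\left(v \right)} = 3$
$A{\left(V \right)} = 1 - \frac{2}{V}$
$J = -8$ ($J = 15 - 23 = -8$)
$A{\left(s \right)} + D{\left(-4 \right)} J = \frac{-2 + 8}{8} + 3 \left(-8\right) = \frac{1}{8} \cdot 6 - 24 = \frac{3}{4} - 24 = - \frac{93}{4}$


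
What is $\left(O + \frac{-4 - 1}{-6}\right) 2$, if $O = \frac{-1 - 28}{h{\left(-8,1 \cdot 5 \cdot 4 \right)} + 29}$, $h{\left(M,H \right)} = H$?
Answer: $\frac{71}{147} \approx 0.48299$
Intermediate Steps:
$O = - \frac{29}{49}$ ($O = \frac{-1 - 28}{1 \cdot 5 \cdot 4 + 29} = - \frac{29}{5 \cdot 4 + 29} = - \frac{29}{20 + 29} = - \frac{29}{49} \approx -0.59184$)
$\left(O + \frac{-4 - 1}{-6}\right) 2 = \left(- \frac{29}{49} + \frac{-4 - 1}{-6}\right) 2 = \left(- \frac{29}{49} - - \frac{5}{6}\right) 2 = \left(- \frac{29}{49} + \frac{5}{6}\right) 2 = \frac{71}{294} \cdot 2 = \frac{71}{147}$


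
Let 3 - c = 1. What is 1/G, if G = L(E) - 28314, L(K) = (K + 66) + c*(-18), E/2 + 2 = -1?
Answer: -1/28290 ≈ -3.5348e-5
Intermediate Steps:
c = 2 (c = 3 - 1*1 = 3 - 1 = 2)
E = -6 (E = -4 + 2*(-1) = -4 - 2 = -6)
L(K) = 30 + K (L(K) = (K + 66) + 2*(-18) = (66 + K) - 36 = 30 + K)
G = -28290 (G = (30 - 6) - 28314 = 24 - 28314 = -28290)
1/G = 1/(-28290) = -1/28290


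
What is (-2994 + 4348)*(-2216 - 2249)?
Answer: -6045610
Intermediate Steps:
(-2994 + 4348)*(-2216 - 2249) = 1354*(-4465) = -6045610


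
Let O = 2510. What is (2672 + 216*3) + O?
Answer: 5830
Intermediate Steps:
(2672 + 216*3) + O = (2672 + 216*3) + 2510 = (2672 + 648) + 2510 = 3320 + 2510 = 5830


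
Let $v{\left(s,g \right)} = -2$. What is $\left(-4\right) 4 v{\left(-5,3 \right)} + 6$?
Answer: $38$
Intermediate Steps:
$\left(-4\right) 4 v{\left(-5,3 \right)} + 6 = \left(-4\right) 4 \left(-2\right) + 6 = \left(-16\right) \left(-2\right) + 6 = 32 + 6 = 38$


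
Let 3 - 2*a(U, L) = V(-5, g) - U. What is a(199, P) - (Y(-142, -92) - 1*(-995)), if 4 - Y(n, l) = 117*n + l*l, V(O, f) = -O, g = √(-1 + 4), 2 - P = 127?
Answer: -18101/2 ≈ -9050.5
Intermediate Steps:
P = -125 (P = 2 - 1*127 = 2 - 127 = -125)
g = √3 ≈ 1.7320
Y(n, l) = 4 - l² - 117*n (Y(n, l) = 4 - (117*n + l*l) = 4 - (117*n + l²) = 4 - (l² + 117*n) = 4 + (-l² - 117*n) = 4 - l² - 117*n)
a(U, L) = -1 + U/2 (a(U, L) = 3/2 - (-1*(-5) - U)/2 = 3/2 - (5 - U)/2 = 3/2 + (-5/2 + U/2) = -1 + U/2)
a(199, P) - (Y(-142, -92) - 1*(-995)) = (-1 + (½)*199) - ((4 - 1*(-92)² - 117*(-142)) - 1*(-995)) = (-1 + 199/2) - ((4 - 1*8464 + 16614) + 995) = 197/2 - ((4 - 8464 + 16614) + 995) = 197/2 - (8154 + 995) = 197/2 - 1*9149 = 197/2 - 9149 = -18101/2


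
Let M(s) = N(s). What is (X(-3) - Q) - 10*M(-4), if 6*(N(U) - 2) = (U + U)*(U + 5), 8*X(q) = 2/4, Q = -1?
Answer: -269/48 ≈ -5.6042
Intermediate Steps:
X(q) = 1/16 (X(q) = (2/4)/8 = (2*(1/4))/8 = (1/8)*(1/2) = 1/16)
N(U) = 2 + U*(5 + U)/3 (N(U) = 2 + ((U + U)*(U + 5))/6 = 2 + ((2*U)*(5 + U))/6 = 2 + (2*U*(5 + U))/6 = 2 + U*(5 + U)/3)
M(s) = 2 + s**2/3 + 5*s/3
(X(-3) - Q) - 10*M(-4) = (1/16 - 1*(-1)) - 10*(2 + (1/3)*(-4)**2 + (5/3)*(-4)) = (1/16 + 1) - 10*(2 + (1/3)*16 - 20/3) = 17/16 - 10*(2 + 16/3 - 20/3) = 17/16 - 10*2/3 = 17/16 - 20/3 = -269/48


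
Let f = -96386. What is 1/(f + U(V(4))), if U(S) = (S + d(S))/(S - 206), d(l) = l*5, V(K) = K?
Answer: -101/9734998 ≈ -1.0375e-5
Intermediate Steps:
d(l) = 5*l
U(S) = 6*S/(-206 + S) (U(S) = (S + 5*S)/(S - 206) = (6*S)/(-206 + S) = 6*S/(-206 + S))
1/(f + U(V(4))) = 1/(-96386 + 6*4/(-206 + 4)) = 1/(-96386 + 6*4/(-202)) = 1/(-96386 + 6*4*(-1/202)) = 1/(-96386 - 12/101) = 1/(-9734998/101) = -101/9734998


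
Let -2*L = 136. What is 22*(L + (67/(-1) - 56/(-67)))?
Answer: -197758/67 ≈ -2951.6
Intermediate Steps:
L = -68 (L = -½*136 = -68)
22*(L + (67/(-1) - 56/(-67))) = 22*(-68 + (67/(-1) - 56/(-67))) = 22*(-68 + (67*(-1) - 56*(-1/67))) = 22*(-68 + (-67 + 56/67)) = 22*(-68 - 4433/67) = 22*(-8989/67) = -197758/67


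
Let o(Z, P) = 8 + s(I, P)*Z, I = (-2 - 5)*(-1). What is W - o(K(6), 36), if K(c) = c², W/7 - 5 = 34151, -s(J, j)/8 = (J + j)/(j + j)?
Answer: 239256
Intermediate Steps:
I = 7 (I = -7*(-1) = 7)
s(J, j) = -4*(J + j)/j (s(J, j) = -8*(J + j)/(j + j) = -8*(J + j)/(2*j) = -8*(J + j)*1/(2*j) = -4*(J + j)/j)
W = 239092 (W = 35 + 7*34151 = 35 + 239057 = 239092)
o(Z, P) = 8 + Z*(-4 - 28/P) (o(Z, P) = 8 + (-4 - 4*7/P)*Z = 8 + (-4 - 28/P)*Z = 8 + Z*(-4 - 28/P))
W - o(K(6), 36) = 239092 - (8 - 4*6² - 28*6²/36) = 239092 - (8 - 4*36 - 28*36*1/36) = 239092 - (8 - 144 - 28) = 239092 - 1*(-164) = 239092 + 164 = 239256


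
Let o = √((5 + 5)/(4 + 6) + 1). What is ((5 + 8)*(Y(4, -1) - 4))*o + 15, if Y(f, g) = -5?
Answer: 15 - 117*√2 ≈ -150.46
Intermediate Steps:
o = √2 (o = √(10/10 + 1) = √(10*(⅒) + 1) = √(1 + 1) = √2 ≈ 1.4142)
((5 + 8)*(Y(4, -1) - 4))*o + 15 = ((5 + 8)*(-5 - 4))*√2 + 15 = (13*(-9))*√2 + 15 = -117*√2 + 15 = 15 - 117*√2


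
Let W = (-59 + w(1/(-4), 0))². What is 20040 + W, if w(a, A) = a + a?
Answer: 94321/4 ≈ 23580.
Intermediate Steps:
w(a, A) = 2*a
W = 14161/4 (W = (-59 + 2/(-4))² = (-59 + 2*(-¼))² = (-59 - ½)² = (-119/2)² = 14161/4 ≈ 3540.3)
20040 + W = 20040 + 14161/4 = 94321/4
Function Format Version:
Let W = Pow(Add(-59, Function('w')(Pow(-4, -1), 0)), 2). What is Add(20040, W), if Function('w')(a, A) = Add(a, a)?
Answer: Rational(94321, 4) ≈ 23580.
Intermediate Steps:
Function('w')(a, A) = Mul(2, a)
W = Rational(14161, 4) (W = Pow(Add(-59, Mul(2, Pow(-4, -1))), 2) = Pow(Add(-59, Mul(2, Rational(-1, 4))), 2) = Pow(Add(-59, Rational(-1, 2)), 2) = Pow(Rational(-119, 2), 2) = Rational(14161, 4) ≈ 3540.3)
Add(20040, W) = Add(20040, Rational(14161, 4)) = Rational(94321, 4)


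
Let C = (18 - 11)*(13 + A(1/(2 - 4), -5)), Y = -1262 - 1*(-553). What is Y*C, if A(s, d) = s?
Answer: -124075/2 ≈ -62038.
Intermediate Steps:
Y = -709 (Y = -1262 + 553 = -709)
C = 175/2 (C = (18 - 11)*(13 + 1/(2 - 4)) = 7*(13 + 1/(-2)) = 7*(13 - 1/2) = 7*(25/2) = 175/2 ≈ 87.500)
Y*C = -709*175/2 = -124075/2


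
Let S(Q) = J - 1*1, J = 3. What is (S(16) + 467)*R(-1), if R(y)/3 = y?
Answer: -1407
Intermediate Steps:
R(y) = 3*y
S(Q) = 2 (S(Q) = 3 - 1*1 = 3 - 1 = 2)
(S(16) + 467)*R(-1) = (2 + 467)*(3*(-1)) = 469*(-3) = -1407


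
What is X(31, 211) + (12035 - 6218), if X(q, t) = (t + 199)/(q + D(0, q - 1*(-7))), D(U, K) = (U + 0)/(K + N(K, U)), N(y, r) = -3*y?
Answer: 180737/31 ≈ 5830.2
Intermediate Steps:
D(U, K) = -U/(2*K) (D(U, K) = (U + 0)/(K - 3*K) = U/((-2*K)) = U*(-1/(2*K)) = -U/(2*K))
X(q, t) = (199 + t)/q (X(q, t) = (t + 199)/(q - ½*0/(q - 1*(-7))) = (199 + t)/(q - ½*0/(q + 7)) = (199 + t)/(q - ½*0/(7 + q)) = (199 + t)/(q + 0) = (199 + t)/q)
X(31, 211) + (12035 - 6218) = (199 + 211)/31 + (12035 - 6218) = (1/31)*410 + 5817 = 410/31 + 5817 = 180737/31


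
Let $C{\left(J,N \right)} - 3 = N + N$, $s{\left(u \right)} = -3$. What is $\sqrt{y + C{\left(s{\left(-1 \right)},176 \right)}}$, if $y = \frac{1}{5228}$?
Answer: $\frac{\sqrt{2425714887}}{2614} \approx 18.841$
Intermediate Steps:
$C{\left(J,N \right)} = 3 + 2 N$ ($C{\left(J,N \right)} = 3 + \left(N + N\right) = 3 + 2 N$)
$y = \frac{1}{5228} \approx 0.00019128$
$\sqrt{y + C{\left(s{\left(-1 \right)},176 \right)}} = \sqrt{\frac{1}{5228} + \left(3 + 2 \cdot 176\right)} = \sqrt{\frac{1}{5228} + \left(3 + 352\right)} = \sqrt{\frac{1}{5228} + 355} = \sqrt{\frac{1855941}{5228}} = \frac{\sqrt{2425714887}}{2614}$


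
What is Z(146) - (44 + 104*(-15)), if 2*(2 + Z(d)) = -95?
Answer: 2933/2 ≈ 1466.5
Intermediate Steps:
Z(d) = -99/2 (Z(d) = -2 + (1/2)*(-95) = -2 - 95/2 = -99/2)
Z(146) - (44 + 104*(-15)) = -99/2 - (44 + 104*(-15)) = -99/2 - (44 - 1560) = -99/2 - 1*(-1516) = -99/2 + 1516 = 2933/2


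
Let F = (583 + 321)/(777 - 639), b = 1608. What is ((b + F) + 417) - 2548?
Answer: -35635/69 ≈ -516.45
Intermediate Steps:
F = 452/69 (F = 904/138 = 904*(1/138) = 452/69 ≈ 6.5507)
((b + F) + 417) - 2548 = ((1608 + 452/69) + 417) - 2548 = (111404/69 + 417) - 2548 = 140177/69 - 2548 = -35635/69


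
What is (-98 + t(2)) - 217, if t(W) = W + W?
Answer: -311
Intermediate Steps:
t(W) = 2*W
(-98 + t(2)) - 217 = (-98 + 2*2) - 217 = (-98 + 4) - 217 = -94 - 217 = -311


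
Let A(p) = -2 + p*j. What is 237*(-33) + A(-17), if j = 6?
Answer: -7925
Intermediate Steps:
A(p) = -2 + 6*p (A(p) = -2 + p*6 = -2 + 6*p)
237*(-33) + A(-17) = 237*(-33) + (-2 + 6*(-17)) = -7821 + (-2 - 102) = -7821 - 104 = -7925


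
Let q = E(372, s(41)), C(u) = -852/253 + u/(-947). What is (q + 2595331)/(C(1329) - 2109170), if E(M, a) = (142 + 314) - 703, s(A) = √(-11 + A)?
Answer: -621758770644/505339292551 ≈ -1.2304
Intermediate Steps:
E(M, a) = -247 (E(M, a) = 456 - 703 = -247)
C(u) = -852/253 - u/947 (C(u) = -852*1/253 + u*(-1/947) = -852/253 - u/947)
q = -247
(q + 2595331)/(C(1329) - 2109170) = (-247 + 2595331)/((-852/253 - 1/947*1329) - 2109170) = 2595084/((-852/253 - 1329/947) - 2109170) = 2595084/(-1143081/239591 - 2109170) = 2595084/(-505339292551/239591) = 2595084*(-239591/505339292551) = -621758770644/505339292551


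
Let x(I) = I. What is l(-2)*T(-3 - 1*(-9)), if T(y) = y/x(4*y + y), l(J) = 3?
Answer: ⅗ ≈ 0.60000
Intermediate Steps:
T(y) = ⅕ (T(y) = y/(4*y + y) = y/((5*y)) = y*(1/(5*y)) = ⅕)
l(-2)*T(-3 - 1*(-9)) = 3*(⅕) = ⅗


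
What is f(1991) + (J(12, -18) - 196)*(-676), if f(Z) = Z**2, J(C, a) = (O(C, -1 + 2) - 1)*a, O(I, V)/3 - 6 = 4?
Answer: 4449449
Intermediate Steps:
O(I, V) = 30 (O(I, V) = 18 + 3*4 = 18 + 12 = 30)
J(C, a) = 29*a (J(C, a) = (30 - 1)*a = 29*a)
f(1991) + (J(12, -18) - 196)*(-676) = 1991**2 + (29*(-18) - 196)*(-676) = 3964081 + (-522 - 196)*(-676) = 3964081 - 718*(-676) = 3964081 + 485368 = 4449449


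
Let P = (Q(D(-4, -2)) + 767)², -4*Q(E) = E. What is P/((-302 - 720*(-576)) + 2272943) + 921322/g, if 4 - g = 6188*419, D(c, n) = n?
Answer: -158106436007/1161283934208 ≈ -0.13615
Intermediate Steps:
Q(E) = -E/4
g = -2592768 (g = 4 - 6188*419 = 4 - 1*2592772 = 4 - 2592772 = -2592768)
P = 2356225/4 (P = (-¼*(-2) + 767)² = (½ + 767)² = (1535/2)² = 2356225/4 ≈ 5.8906e+5)
P/((-302 - 720*(-576)) + 2272943) + 921322/g = 2356225/(4*((-302 - 720*(-576)) + 2272943)) + 921322/(-2592768) = 2356225/(4*((-302 + 414720) + 2272943)) + 921322*(-1/2592768) = 2356225/(4*(414418 + 2272943)) - 460661/1296384 = (2356225/4)/2687361 - 460661/1296384 = (2356225/4)*(1/2687361) - 460661/1296384 = 2356225/10749444 - 460661/1296384 = -158106436007/1161283934208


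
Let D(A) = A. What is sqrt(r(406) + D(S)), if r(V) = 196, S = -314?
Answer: I*sqrt(118) ≈ 10.863*I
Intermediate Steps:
sqrt(r(406) + D(S)) = sqrt(196 - 314) = sqrt(-118) = I*sqrt(118)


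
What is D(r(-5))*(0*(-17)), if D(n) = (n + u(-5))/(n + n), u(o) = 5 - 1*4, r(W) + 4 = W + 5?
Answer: 0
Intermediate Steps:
r(W) = 1 + W (r(W) = -4 + (W + 5) = -4 + (5 + W) = 1 + W)
u(o) = 1 (u(o) = 5 - 4 = 1)
D(n) = (1 + n)/(2*n) (D(n) = (n + 1)/(n + n) = (1 + n)/((2*n)) = (1 + n)*(1/(2*n)) = (1 + n)/(2*n))
D(r(-5))*(0*(-17)) = ((1 + (1 - 5))/(2*(1 - 5)))*(0*(-17)) = ((½)*(1 - 4)/(-4))*0 = ((½)*(-¼)*(-3))*0 = (3/8)*0 = 0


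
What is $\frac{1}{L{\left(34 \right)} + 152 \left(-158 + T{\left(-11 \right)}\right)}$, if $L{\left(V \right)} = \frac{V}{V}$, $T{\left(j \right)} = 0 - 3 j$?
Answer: $- \frac{1}{18999} \approx -5.2634 \cdot 10^{-5}$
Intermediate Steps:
$T{\left(j \right)} = - 3 j$
$L{\left(V \right)} = 1$
$\frac{1}{L{\left(34 \right)} + 152 \left(-158 + T{\left(-11 \right)}\right)} = \frac{1}{1 + 152 \left(-158 - -33\right)} = \frac{1}{1 + 152 \left(-158 + 33\right)} = \frac{1}{1 + 152 \left(-125\right)} = \frac{1}{1 - 19000} = \frac{1}{-18999} = - \frac{1}{18999}$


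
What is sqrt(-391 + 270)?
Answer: 11*I ≈ 11.0*I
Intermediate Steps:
sqrt(-391 + 270) = sqrt(-121) = 11*I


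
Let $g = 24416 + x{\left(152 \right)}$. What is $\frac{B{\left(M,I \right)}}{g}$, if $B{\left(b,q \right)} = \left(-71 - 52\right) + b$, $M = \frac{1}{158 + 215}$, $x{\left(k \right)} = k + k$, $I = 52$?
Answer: $- \frac{22939}{4610280} \approx -0.0049756$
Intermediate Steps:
$x{\left(k \right)} = 2 k$
$g = 24720$ ($g = 24416 + 2 \cdot 152 = 24416 + 304 = 24720$)
$M = \frac{1}{373} \approx 0.002681$
$B{\left(b,q \right)} = -123 + b$
$\frac{B{\left(M,I \right)}}{g} = \frac{-123 + \frac{1}{373}}{24720} = \left(- \frac{45878}{373}\right) \frac{1}{24720} = - \frac{22939}{4610280}$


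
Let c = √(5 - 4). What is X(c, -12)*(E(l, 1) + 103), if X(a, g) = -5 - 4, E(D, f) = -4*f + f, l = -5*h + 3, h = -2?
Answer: -900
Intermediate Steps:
c = 1 (c = √1 = 1)
l = 13 (l = -5*(-2) + 3 = 10 + 3 = 13)
E(D, f) = -3*f
X(a, g) = -9
X(c, -12)*(E(l, 1) + 103) = -9*(-3*1 + 103) = -9*(-3 + 103) = -9*100 = -900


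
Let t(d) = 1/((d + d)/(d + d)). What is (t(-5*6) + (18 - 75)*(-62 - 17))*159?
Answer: 716136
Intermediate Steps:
t(d) = 1 (t(d) = 1/((2*d)/((2*d))) = 1/((2*d)*(1/(2*d))) = 1/1 = 1)
(t(-5*6) + (18 - 75)*(-62 - 17))*159 = (1 + (18 - 75)*(-62 - 17))*159 = (1 - 57*(-79))*159 = (1 + 4503)*159 = 4504*159 = 716136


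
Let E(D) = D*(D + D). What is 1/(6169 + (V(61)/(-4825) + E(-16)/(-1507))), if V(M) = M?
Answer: 7271275/44853933148 ≈ 0.00016211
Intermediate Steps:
E(D) = 2*D**2 (E(D) = D*(2*D) = 2*D**2)
1/(6169 + (V(61)/(-4825) + E(-16)/(-1507))) = 1/(6169 + (61/(-4825) + (2*(-16)**2)/(-1507))) = 1/(6169 + (61*(-1/4825) + (2*256)*(-1/1507))) = 1/(6169 + (-61/4825 + 512*(-1/1507))) = 1/(6169 + (-61/4825 - 512/1507)) = 1/(6169 - 2562327/7271275) = 1/(44853933148/7271275) = 7271275/44853933148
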